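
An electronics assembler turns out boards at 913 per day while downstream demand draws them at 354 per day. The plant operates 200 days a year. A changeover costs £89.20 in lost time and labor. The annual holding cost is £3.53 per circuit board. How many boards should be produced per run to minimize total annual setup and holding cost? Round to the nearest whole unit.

Annual demand D = 354 × 200 = 70,800.
Production build-up factor (1 − d/p) = 1 − 354/913 = 0.6123.
Q* = √(2DS / (H(1 − d/p))) = √(2 × 70,800 × 89.2 / (3.53 × 0.6123)).
= √(12,630,720 / 2.1613) ≈ 2417.443.

Q* ≈ 2,417 boards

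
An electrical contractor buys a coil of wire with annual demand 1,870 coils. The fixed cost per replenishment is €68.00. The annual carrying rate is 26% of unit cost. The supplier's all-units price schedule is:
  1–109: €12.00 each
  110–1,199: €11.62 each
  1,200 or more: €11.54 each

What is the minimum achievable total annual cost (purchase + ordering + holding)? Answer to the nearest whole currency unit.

TC* ≈ €22,606

Holding cost per unit per year at price C is H = 0.26·C.
Evaluate total cost at each tier's feasible EOQ or, if the EOQ is below the tier, at the tier's minimum quantity.
Tier 1 (€12.00): EOQ = 285.5 exceeds tier's upper bound 109, so this tier is dominated.
EOQ at €11.62 = 290.1 (feasible in tier 2): TC = 1,870×€11.62 + (1,870/290.1)×68 + (290.1/2)×0.26×€11.62 = €22,605.96.
EOQ at €11.54 = 291.1 < 1200, so use break Q=1200: TC = 1,870×€11.54 + (1,870/1200.0)×68 + (1200.0/2)×0.26×€11.54 = €23,486.01.
Lowest total cost among the candidates is at Q = 290.1.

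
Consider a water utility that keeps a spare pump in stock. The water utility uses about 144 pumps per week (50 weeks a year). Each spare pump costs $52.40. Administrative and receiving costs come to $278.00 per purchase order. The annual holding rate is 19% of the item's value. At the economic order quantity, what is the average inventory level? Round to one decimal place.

Average inventory ≈ 317.1 pumps

Annual demand D = 144 × 50 = 7,200.
Holding cost H = 0.19 × $52.40 = $9.9560 per unit per year.
Q* = √(2DS/H) = √(2 × 7,200 × 278 / 9.956) ≈ 634.11.
Average inventory = Q*/2 ≈ 634.11 / 2 = 317.053.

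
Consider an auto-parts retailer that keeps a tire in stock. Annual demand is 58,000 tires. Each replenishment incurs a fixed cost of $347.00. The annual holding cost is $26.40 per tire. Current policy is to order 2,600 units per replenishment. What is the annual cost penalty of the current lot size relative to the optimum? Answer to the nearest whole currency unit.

Extra cost ≈ $9,462 per year

EOQ = √(2DS/H) = √(2 × 58,000 × 347 / 26.4) ≈ 1234.79.
Cost at Q* = (D/Q*)S + (Q*/2)H = √(2DSH) ≈ $32,598.36.
Cost at Q = 2,600: (58,000/2,600)×347 + (2,600/2)×26.4 = $7,740.77 + $34,320.00 = $42,060.77.
Excess = $42,060.77 − $32,598.36 = $9,462.41.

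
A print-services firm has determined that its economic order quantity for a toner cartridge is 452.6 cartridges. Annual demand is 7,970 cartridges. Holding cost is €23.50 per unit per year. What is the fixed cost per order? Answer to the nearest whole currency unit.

S ≈ €302

Invert the EOQ relation Q*² = 2DS/H.
From Q* = √(2DS/H): S = Q*²H / (2D) = 452.6² × 23.5 / (2 × 7,970) = 302.0012.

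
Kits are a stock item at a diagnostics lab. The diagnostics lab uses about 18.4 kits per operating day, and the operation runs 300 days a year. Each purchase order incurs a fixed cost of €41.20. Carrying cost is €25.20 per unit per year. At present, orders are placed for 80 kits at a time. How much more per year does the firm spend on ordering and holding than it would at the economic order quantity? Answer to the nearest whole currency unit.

Extra cost ≈ €465 per year

Annual demand D = 18.4 × 300 = 5,520.
EOQ = √(2DS/H) = √(2 × 5,520 × 41.2 / 25.2) ≈ 134.35.
Cost at Q* = (D/Q*)S + (Q*/2)H = √(2DSH) ≈ €3,385.58.
Cost at Q = 80: (5,520/80)×41.2 + (80/2)×25.2 = €2,842.80 + €1,008.00 = €3,850.80.
Excess = €3,850.80 − €3,385.58 = €465.22.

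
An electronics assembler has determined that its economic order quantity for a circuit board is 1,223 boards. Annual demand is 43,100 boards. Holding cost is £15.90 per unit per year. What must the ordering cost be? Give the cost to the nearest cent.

S ≈ £275.89

Squaring Q* = √(2DS/H) gives Q*² = 2DS/H.
From Q* = √(2DS/H): S = Q*²H / (2D) = 1,223² × 15.9 / (2 × 43,100) = 275.8943.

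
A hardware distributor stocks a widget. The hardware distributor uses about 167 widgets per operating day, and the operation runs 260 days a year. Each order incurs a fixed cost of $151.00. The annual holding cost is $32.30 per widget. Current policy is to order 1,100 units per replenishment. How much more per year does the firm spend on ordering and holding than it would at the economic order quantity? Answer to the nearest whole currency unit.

Annual demand D = 167 × 260 = 43,420.
EOQ = √(2DS/H) = √(2 × 43,420 × 151 / 32.3) ≈ 637.16.
Cost at Q* = (D/Q*)S + (Q*/2)H = √(2DSH) ≈ $20,580.20.
Cost at Q = 1,100: (43,420/1,100)×151 + (1,100/2)×32.3 = $5,960.38 + $17,765.00 = $23,725.38.
Excess = $23,725.38 − $20,580.20 = $3,145.18.

Extra cost ≈ $3,145 per year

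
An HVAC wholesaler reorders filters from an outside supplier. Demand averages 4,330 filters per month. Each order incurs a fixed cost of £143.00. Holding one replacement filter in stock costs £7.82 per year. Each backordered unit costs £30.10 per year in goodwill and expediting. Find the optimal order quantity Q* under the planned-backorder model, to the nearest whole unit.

Q* ≈ 1,547 filters

Annual demand D = 4,330 × 12 = 51,960.
With planned backorders, Q* = √(2DS/H) · √((H+B)/B).
√(2DS/H) = √(2 × 51,960 × 143 / 7.82) = 1378.524.
√((H+B)/B) = √((7.82+30.1)/30.1) = 1.1224.
Q* ≈ 1547.267.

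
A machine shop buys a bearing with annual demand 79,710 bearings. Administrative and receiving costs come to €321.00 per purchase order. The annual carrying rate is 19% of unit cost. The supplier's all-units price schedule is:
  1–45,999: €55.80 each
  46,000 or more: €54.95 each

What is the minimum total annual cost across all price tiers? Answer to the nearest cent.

TC* ≈ €4,471,110.59

Holding cost per unit per year at price C is H = 0.19·C.
Evaluate total cost at each tier's feasible EOQ or, if the EOQ is below the tier, at the tier's minimum quantity.
EOQ at €55.80 = 2197.0 (feasible in tier 1): TC = 79,710×€55.80 + (79,710/2197.0)×321 + (2197.0/2)×0.19×€55.80 = €4,471,110.59.
EOQ at €54.95 = 2213.9 < 46000, so use break Q=46000: TC = 79,710×€54.95 + (79,710/46000.0)×321 + (46000.0/2)×0.19×€54.95 = €4,620,752.24.
Lowest total cost among the candidates is at Q = 2197.0.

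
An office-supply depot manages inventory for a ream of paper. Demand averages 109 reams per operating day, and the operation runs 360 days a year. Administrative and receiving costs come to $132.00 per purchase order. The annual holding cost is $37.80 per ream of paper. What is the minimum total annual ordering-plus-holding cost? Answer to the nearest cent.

Annual demand D = 109 × 360 = 39,240.
Q* = √(2DS/H) = √(2 × 39,240 × 132 / 37.8) ≈ 523.50.
At the optimum the two cost components are equal, so total cost = 2·(Q*/2)H = Q*·H.
Minimum total = √(2DSH) = √(2 × 39,240 × 132 × 37.8) ≈ 19788.477.

TC* ≈ $19,788.48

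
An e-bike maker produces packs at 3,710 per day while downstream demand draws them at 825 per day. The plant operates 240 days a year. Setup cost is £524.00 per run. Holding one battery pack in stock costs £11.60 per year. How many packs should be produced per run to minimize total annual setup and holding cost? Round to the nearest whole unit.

Q* ≈ 4,796 packs

Annual demand D = 825 × 240 = 198,000.
Production build-up factor (1 − d/p) = 1 − 825/3,710 = 0.7776.
Q* = √(2DS / (H(1 − d/p))) = √(2 × 198,000 × 524 / (11.6 × 0.7776)).
= √(207,504,000 / 9.0205) ≈ 4796.211.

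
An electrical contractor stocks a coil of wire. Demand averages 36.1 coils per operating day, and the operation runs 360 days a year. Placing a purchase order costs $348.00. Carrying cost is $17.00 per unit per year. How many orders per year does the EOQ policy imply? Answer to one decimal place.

N ≈ 17.8 orders per year

Annual demand D = 36.1 × 360 = 12,996.
The optimal lot size = √(2DS/H) = √(2 × 12,996 × 348 / 17) ≈ 729.43.
Orders per year = D / Q* = 12,996 / 729.43 ≈ 17.817.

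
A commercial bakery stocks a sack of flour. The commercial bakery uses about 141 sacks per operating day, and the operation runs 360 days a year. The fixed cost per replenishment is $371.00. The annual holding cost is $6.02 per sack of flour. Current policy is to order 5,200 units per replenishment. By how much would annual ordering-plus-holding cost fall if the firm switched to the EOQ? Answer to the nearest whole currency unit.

Annual demand D = 141 × 360 = 50,760.
EOQ = √(2DS/H) = √(2 × 50,760 × 371 / 6.02) ≈ 2501.29.
Cost at Q* = (D/Q*)S + (Q*/2)H = √(2DSH) ≈ $15,057.78.
Cost at Q = 5,200: (50,760/5,200)×371 + (5,200/2)×6.02 = $3,621.53 + $15,652.00 = $19,273.53.
Excess = $19,273.53 − $15,057.78 = $4,215.75.

Extra cost ≈ $4,216 per year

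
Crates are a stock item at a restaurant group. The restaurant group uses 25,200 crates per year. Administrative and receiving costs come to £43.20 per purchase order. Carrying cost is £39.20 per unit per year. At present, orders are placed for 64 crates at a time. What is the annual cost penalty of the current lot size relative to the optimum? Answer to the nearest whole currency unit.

Extra cost ≈ £9,026 per year

EOQ = √(2DS/H) = √(2 × 25,200 × 43.2 / 39.2) ≈ 235.68.
Cost at Q* = (D/Q*)S + (Q*/2)H = √(2DSH) ≈ £9,238.47.
Cost at Q = 64: (25,200/64)×43.2 + (64/2)×39.2 = £17,010.00 + £1,254.40 = £18,264.40.
Excess = £18,264.40 − £9,238.47 = £9,025.93.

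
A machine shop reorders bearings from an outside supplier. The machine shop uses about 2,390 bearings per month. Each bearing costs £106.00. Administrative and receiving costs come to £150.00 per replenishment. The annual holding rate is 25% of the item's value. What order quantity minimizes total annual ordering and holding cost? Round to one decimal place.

Q* ≈ 569.8 bearings

Annual demand D = 2,390 × 12 = 28,680.
Holding cost H = 0.25 × £106.00 = £26.5000 per unit per year.
EOQ = √(2DS / H) = √(2 × 28,680 × 150 / 26.5).
= √(8,604,000 / 26.5) = √324,679.2453 ≈ 569.806.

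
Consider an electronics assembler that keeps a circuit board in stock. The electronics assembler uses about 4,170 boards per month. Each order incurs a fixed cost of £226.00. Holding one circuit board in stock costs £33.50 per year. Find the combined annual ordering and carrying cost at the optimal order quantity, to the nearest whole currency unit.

Annual demand D = 4,170 × 12 = 50,040.
EOQ = √(2DS/H) = √(2 × 50,040 × 226 / 33.5) ≈ 821.69.
At Q*, ordering cost (D/Q*)S equals holding cost (Q*/2)H, each = √(DSH/2).
Minimum total = √(2DSH) = √(2 × 50,040 × 226 × 33.5) ≈ 27526.454.

TC* ≈ £27,526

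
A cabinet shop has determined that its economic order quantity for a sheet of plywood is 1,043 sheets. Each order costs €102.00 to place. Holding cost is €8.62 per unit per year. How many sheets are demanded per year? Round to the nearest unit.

D ≈ 45,967 sheets per year

Invert the EOQ relation Q*² = 2DS/H.
From Q* = √(2DS/H): D = Q*²H / (2S) = 1,043² × 8.62 / (2 × 102) = 45966.953.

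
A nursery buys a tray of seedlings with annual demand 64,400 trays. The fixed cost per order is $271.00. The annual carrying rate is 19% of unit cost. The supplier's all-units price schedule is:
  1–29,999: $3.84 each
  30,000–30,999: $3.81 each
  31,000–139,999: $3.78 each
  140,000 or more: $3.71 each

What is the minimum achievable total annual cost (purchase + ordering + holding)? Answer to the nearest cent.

TC* ≈ $252,342.44

Holding cost per unit per year at price C is H = 0.19·C.
For each price level, check whether its EOQ is feasible; otherwise the best quantity at that price is the breakpoint.
EOQ at $3.84 = 6916.7 (feasible in tier 1): TC = 64,400×$3.84 + (64,400/6916.7)×271 + (6916.7/2)×0.19×$3.84 = $252,342.44.
EOQ at $3.81 = 6943.9 < 30000, so use break Q=30000: TC = 64,400×$3.81 + (64,400/30000.0)×271 + (30000.0/2)×0.19×$3.81 = $256,804.25.
EOQ at $3.78 = 6971.4 < 31000, so use break Q=31000: TC = 64,400×$3.78 + (64,400/31000.0)×271 + (31000.0/2)×0.19×$3.78 = $255,127.08.
EOQ at $3.71 = 7036.9 < 140000, so use break Q=140000: TC = 64,400×$3.71 + (64,400/140000.0)×271 + (140000.0/2)×0.19×$3.71 = $288,391.66.
Lowest total cost among the candidates is at Q = 6916.7.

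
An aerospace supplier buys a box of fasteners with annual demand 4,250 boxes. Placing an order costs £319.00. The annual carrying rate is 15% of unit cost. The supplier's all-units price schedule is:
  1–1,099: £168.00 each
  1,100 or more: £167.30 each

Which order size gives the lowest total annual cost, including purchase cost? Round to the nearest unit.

Holding cost per unit per year at price C is H = 0.15·C.
Evaluate total cost at each tier's feasible EOQ or, if the EOQ is below the tier, at the tier's minimum quantity.
EOQ at £168.00 = 328.0 (feasible in tier 1): TC = 4,250×£168.00 + (4,250/328.0)×319 + (328.0/2)×0.15×£168.00 = £722,266.18.
EOQ at £167.30 = 328.7 < 1100, so use break Q=1100: TC = 4,250×£167.30 + (4,250/1100.0)×319 + (1100.0/2)×0.15×£167.30 = £726,059.75.
Lowest total cost is £722,266.18 at Q = 328.0.

Q* ≈ 328 boxes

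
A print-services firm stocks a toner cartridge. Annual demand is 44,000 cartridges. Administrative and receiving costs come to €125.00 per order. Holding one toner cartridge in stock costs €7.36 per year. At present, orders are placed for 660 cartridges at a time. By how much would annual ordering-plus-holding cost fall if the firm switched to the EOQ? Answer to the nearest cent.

EOQ = √(2DS/H) = √(2 × 44,000 × 125 / 7.36) ≈ 1222.52.
Cost at Q* = (D/Q*)S + (Q*/2)H = √(2DSH) ≈ €8,997.78.
Cost at Q = 660: (44,000/660)×125 + (660/2)×7.36 = €8,333.33 + €2,428.80 = €10,762.13.
Excess = €10,762.13 − €8,997.78 = €1,764.36.

Extra cost ≈ €1,764.36 per year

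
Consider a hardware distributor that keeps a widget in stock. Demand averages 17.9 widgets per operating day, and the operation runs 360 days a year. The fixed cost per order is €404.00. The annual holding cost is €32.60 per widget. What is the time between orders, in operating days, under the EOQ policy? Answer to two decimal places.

T ≈ 22.33 days

Annual demand D = 17.9 × 360 = 6,444.
The optimal lot size = √(2DS/H) = √(2 × 6,444 × 404 / 32.6) ≈ 399.65.
Cycle time = Q*/D × 360 = 399.65 / 6,444 × 360 ≈ 22.327 days.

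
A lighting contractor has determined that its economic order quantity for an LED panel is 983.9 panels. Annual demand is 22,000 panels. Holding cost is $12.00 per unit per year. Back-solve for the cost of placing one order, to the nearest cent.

S ≈ $264.02

Squaring Q* = √(2DS/H) gives Q*² = 2DS/H.
From Q* = √(2DS/H): S = Q*²H / (2D) = 983.9² × 12 / (2 × 22,000) = 264.0161.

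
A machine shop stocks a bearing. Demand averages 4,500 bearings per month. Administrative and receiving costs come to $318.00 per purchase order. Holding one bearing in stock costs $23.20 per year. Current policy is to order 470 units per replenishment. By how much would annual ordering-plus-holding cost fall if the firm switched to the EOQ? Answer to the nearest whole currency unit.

Extra cost ≈ $13,761 per year

Annual demand D = 4,500 × 12 = 54,000.
EOQ = √(2DS/H) = √(2 × 54,000 × 318 / 23.2) ≈ 1216.69.
Cost at Q* = (D/Q*)S + (Q*/2)H = √(2DSH) ≈ $28,227.31.
Cost at Q = 470: (54,000/470)×318 + (470/2)×23.2 = $36,536.17 + $5,452.00 = $41,988.17.
Excess = $41,988.17 − $28,227.31 = $13,760.86.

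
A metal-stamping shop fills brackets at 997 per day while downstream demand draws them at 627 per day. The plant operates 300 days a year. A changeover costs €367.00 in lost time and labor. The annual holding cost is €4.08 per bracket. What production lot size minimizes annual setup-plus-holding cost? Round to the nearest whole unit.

Annual demand D = 627 × 300 = 188,100.
Production build-up factor (1 − d/p) = 1 − 627/997 = 0.3711.
Q* = √(2DS / (H(1 − d/p))) = √(2 × 188,100 × 367 / (4.08 × 0.3711)).
= √(138,065,400 / 1.5141) ≈ 9549.026.

Q* ≈ 9,549 brackets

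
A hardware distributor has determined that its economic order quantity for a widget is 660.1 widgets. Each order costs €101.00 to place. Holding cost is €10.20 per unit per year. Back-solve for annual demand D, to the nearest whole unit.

D ≈ 22,002 widgets per year

Invert the EOQ relation Q*² = 2DS/H.
From Q* = √(2DS/H): D = Q*²H / (2S) = 660.1² × 10.2 / (2 × 101) = 22002.309.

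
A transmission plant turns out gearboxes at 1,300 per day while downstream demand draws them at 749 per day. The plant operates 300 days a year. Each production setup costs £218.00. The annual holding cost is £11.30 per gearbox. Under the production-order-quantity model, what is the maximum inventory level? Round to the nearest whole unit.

I_max ≈ 1,917 gearboxes

Annual demand D = 749 × 300 = 224,700.
Production build-up factor (1 − d/p) = 1 − 749/1,300 = 0.4238.
Q* = √(2DS / (H(1 − d/p))) = √(2 × 224,700 × 218 / (11.3 × 0.4238)).
= √(97,969,200 / 4.7895) ≈ 4522.738.
Maximum inventory = Q*(1 − d/p) = 4522.738 × 0.4238 ≈ 1916.945.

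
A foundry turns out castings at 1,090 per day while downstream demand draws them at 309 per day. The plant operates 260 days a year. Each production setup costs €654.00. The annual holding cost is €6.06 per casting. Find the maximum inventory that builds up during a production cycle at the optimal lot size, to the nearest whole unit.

I_max ≈ 3,525 castings

Annual demand D = 309 × 260 = 80,340.
Production build-up factor (1 − d/p) = 1 − 309/1,090 = 0.7165.
Q* = √(2DS / (H(1 − d/p))) = √(2 × 80,340 × 654 / (6.06 × 0.7165)).
= √(105,084,720 / 4.3421) ≈ 4919.503.
Maximum inventory = Q*(1 − d/p) = 4919.503 × 0.7165 ≈ 3524.891.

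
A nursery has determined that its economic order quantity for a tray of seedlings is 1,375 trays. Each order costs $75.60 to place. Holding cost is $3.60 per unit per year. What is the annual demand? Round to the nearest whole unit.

Invert the EOQ relation Q*² = 2DS/H.
From Q* = √(2DS/H): D = Q*²H / (2S) = 1,375² × 3.6 / (2 × 75.6) = 45014.881.

D ≈ 45,015 trays per year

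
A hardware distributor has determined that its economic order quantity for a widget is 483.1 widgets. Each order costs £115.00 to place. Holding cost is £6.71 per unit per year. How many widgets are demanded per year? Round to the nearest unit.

The basic EOQ model gives Q* = √(2DS/H); rearrange for the unknown.
From Q* = √(2DS/H): D = Q*²H / (2S) = 483.1² × 6.71 / (2 × 115) = 6808.771.

D ≈ 6,809 widgets per year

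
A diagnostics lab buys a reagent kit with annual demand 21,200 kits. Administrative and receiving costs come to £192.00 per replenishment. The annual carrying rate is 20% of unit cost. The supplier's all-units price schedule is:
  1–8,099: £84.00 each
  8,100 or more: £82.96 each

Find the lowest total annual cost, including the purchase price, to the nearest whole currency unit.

Holding cost per unit per year at price C is H = 0.20·C.
Candidates are each tier's EOQ (if it falls in that tier) and each price-break quantity.
EOQ at £84.00 = 696.1 (feasible in tier 1): TC = 21,200×£84.00 + (21,200/696.1)×192 + (696.1/2)×0.20×£84.00 = £1,792,494.68.
EOQ at £82.96 = 700.5 < 8100, so use break Q=8100: TC = 21,200×£82.96 + (21,200/8100.0)×192 + (8100.0/2)×0.20×£82.96 = £1,826,452.12.
Lowest total cost among the candidates is at Q = 696.1.

TC* ≈ £1,792,495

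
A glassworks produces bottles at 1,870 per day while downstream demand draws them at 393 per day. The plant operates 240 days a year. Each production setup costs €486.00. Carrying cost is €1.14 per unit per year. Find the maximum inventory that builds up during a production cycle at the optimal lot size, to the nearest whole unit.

I_max ≈ 7,970 bottles

Annual demand D = 393 × 240 = 94,320.
Production build-up factor (1 − d/p) = 1 − 393/1,870 = 0.7898.
Q* = √(2DS / (H(1 − d/p))) = √(2 × 94,320 × 486 / (1.14 × 0.7898)).
= √(91,679,040 / 0.9004) ≈ 10090.511.
Maximum inventory = Q*(1 − d/p) = 10090.511 × 0.7898 ≈ 7969.885.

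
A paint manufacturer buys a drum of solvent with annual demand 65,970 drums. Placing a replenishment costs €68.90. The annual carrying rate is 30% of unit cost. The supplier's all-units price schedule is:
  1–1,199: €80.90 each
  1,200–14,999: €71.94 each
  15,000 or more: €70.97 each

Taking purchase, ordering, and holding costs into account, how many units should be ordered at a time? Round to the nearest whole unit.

Q* ≈ 1,200 drums

Holding cost per unit per year at price C is H = 0.30·C.
Candidates are each tier's EOQ (if it falls in that tier) and each price-break quantity.
EOQ at €80.90 = 612.0 (feasible in tier 1): TC = 65,970×€80.90 + (65,970/612.0)×68.9 + (612.0/2)×0.30×€80.90 = €5,351,826.63.
EOQ at €71.94 = 649.0 < 1200, so use break Q=1200: TC = 65,970×€71.94 + (65,970/1200.0)×68.9 + (1200.0/2)×0.30×€71.94 = €4,762,618.78.
EOQ at €70.97 = 653.4 < 15000, so use break Q=15000: TC = 65,970×€70.97 + (65,970/15000.0)×68.9 + (15000.0/2)×0.30×€70.97 = €4,841,876.42.
Lowest total cost is €4,762,618.78 at Q = 1200.0.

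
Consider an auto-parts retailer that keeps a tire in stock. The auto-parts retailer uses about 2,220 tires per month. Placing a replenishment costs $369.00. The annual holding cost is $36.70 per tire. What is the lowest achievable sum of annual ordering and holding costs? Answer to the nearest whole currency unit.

TC* ≈ $26,861

Annual demand D = 2,220 × 12 = 26,640.
EOQ = √(2DS/H) = √(2 × 26,640 × 369 / 36.7) ≈ 731.92.
At Q*, ordering cost (D/Q*)S equals holding cost (Q*/2)H, each = √(DSH/2).
Minimum total = √(2DSH) = √(2 × 26,640 × 369 × 36.7) ≈ 26861.380.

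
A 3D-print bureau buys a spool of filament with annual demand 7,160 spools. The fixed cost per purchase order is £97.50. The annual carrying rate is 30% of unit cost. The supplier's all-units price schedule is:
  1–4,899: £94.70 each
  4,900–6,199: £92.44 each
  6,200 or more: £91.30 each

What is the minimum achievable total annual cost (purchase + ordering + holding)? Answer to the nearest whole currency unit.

Holding cost per unit per year at price C is H = 0.30·C.
Candidates are each tier's EOQ (if it falls in that tier) and each price-break quantity.
EOQ at £94.70 = 221.7 (feasible in tier 1): TC = 7,160×£94.70 + (7,160/221.7)×97.5 + (221.7/2)×0.30×£94.70 = £684,350.10.
EOQ at £92.44 = 224.4 < 4900, so use break Q=4900: TC = 7,160×£92.44 + (7,160/4900.0)×97.5 + (4900.0/2)×0.30×£92.44 = £729,956.27.
EOQ at £91.30 = 225.8 < 6200, so use break Q=6200: TC = 7,160×£91.30 + (7,160/6200.0)×97.5 + (6200.0/2)×0.30×£91.30 = £738,729.60.
Lowest total cost among the candidates is at Q = 221.7.

TC* ≈ £684,350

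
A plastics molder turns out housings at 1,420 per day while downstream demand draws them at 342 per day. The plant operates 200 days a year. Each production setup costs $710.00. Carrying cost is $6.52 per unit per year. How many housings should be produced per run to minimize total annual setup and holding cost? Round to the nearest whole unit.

Annual demand D = 342 × 200 = 68,400.
Production build-up factor (1 − d/p) = 1 − 342/1,420 = 0.7592.
Q* = √(2DS / (H(1 − d/p))) = √(2 × 68,400 × 710 / (6.52 × 0.7592)).
= √(97,128,000 / 4.9497) ≈ 4429.791.

Q* ≈ 4,430 housings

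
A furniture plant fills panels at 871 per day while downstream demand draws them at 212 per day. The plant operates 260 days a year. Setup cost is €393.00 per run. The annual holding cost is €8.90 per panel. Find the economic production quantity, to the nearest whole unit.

Q* ≈ 2,537 panels

Annual demand D = 212 × 260 = 55,120.
Production build-up factor (1 − d/p) = 1 − 212/871 = 0.7566.
Q* = √(2DS / (H(1 − d/p))) = √(2 × 55,120 × 393 / (8.9 × 0.7566)).
= √(43,324,320 / 6.7338) ≈ 2536.514.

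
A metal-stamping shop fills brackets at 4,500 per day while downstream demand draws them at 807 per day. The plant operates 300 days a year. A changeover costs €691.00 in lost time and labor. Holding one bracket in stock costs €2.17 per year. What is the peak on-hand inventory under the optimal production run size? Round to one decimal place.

Annual demand D = 807 × 300 = 242,100.
Production build-up factor (1 − d/p) = 1 − 807/4,500 = 0.8207.
Q* = √(2DS / (H(1 − d/p))) = √(2 × 242,100 × 691 / (2.17 × 0.8207)).
= √(334,582,200 / 1.7808) ≈ 13706.866.
Maximum inventory = Q*(1 − d/p) = 13706.866 × 0.8207 ≈ 11248.768.

I_max ≈ 11,248.8 brackets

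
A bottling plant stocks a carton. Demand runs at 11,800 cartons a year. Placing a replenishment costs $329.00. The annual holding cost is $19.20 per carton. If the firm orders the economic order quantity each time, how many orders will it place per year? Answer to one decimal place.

Q* = √(2DS/H) = √(2 × 11,800 × 329 / 19.2) ≈ 635.92.
Orders per year = D / Q* = 11,800 / 635.92 ≈ 18.556.

N ≈ 18.6 orders per year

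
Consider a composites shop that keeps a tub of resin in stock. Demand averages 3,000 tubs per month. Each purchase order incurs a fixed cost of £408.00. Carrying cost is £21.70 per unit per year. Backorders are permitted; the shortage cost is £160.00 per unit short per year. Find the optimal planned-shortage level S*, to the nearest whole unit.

Annual demand D = 3,000 × 12 = 36,000.
With planned backorders, Q* = √(2DS/H) · √((H+B)/B).
√(2DS/H) = √(2 × 36,000 × 408 / 21.7) = 1163.500.
√((H+B)/B) = √((21.7+160)/160) = 1.0657.
Q* ≈ 1239.892.
S* = Q* · H/(H+B) = 1239.892 × 21.7/181.7 ≈ 148.077.

S* ≈ 148 tubs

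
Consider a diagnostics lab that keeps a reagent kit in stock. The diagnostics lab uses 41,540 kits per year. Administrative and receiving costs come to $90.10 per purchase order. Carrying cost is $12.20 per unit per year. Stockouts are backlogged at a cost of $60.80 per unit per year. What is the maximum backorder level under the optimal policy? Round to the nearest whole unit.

With planned backorders, Q* = √(2DS/H) · √((H+B)/B).
√(2DS/H) = √(2 × 41,540 × 90.1 / 12.2) = 783.305.
√((H+B)/B) = √((12.2+60.8)/60.8) = 1.0957.
Q* ≈ 858.302.
S* = Q* · H/(H+B) = 858.302 × 12.2/73 ≈ 143.442.

S* ≈ 143 kits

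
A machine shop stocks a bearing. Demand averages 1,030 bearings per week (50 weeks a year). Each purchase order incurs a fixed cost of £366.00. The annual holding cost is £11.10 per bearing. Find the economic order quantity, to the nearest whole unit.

Annual demand D = 1,030 × 50 = 51,500.
EOQ = √(2DS / H) = √(2 × 51,500 × 366 / 11.1).
= √(37,698,000 / 11.1) = √3,396,216.2162 ≈ 1842.883.

Q* ≈ 1,843 bearings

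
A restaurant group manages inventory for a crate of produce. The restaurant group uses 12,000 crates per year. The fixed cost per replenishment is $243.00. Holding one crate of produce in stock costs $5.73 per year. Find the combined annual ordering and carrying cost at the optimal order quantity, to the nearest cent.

Q* = √(2DS/H) = √(2 × 12,000 × 243 / 5.73) ≈ 1008.86.
At the optimum the two cost components are equal, so total cost = 2·(Q*/2)H = Q*·H.
Minimum total = √(2DSH) = √(2 × 12,000 × 243 × 5.73) ≈ 5780.775.

TC* ≈ $5,780.78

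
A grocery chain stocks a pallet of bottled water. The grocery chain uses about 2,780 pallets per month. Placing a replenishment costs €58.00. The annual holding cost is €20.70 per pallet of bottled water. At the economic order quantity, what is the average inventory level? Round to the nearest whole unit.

Average inventory ≈ 216 pallets

Annual demand D = 2,780 × 12 = 33,360.
EOQ = √(2DS/H) = √(2 × 33,360 × 58 / 20.7) ≈ 432.37.
Average inventory = Q*/2 ≈ 432.37 / 2 = 216.186.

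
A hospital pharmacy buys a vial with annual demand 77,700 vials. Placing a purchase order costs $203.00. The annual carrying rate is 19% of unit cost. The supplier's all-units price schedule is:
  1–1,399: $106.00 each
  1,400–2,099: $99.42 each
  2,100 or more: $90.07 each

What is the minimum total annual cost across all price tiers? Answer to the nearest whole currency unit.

TC* ≈ $7,023,919

Holding cost per unit per year at price C is H = 0.19·C.
For each price level, check whether its EOQ is feasible; otherwise the best quantity at that price is the breakpoint.
EOQ at $106.00 = 1251.5 (feasible in tier 1): TC = 77,700×$106.00 + (77,700/1251.5)×203 + (1251.5/2)×0.19×$106.00 = $8,261,405.96.
EOQ at $99.42 = 1292.3 < 1400, so use break Q=1400: TC = 77,700×$99.42 + (77,700/1400.0)×203 + (1400.0/2)×0.19×$99.42 = $7,749,423.36.
EOQ at $90.07 = 1357.7 < 2100, so use break Q=2100: TC = 77,700×$90.07 + (77,700/2100.0)×203 + (2100.0/2)×0.19×$90.07 = $7,023,918.96.
Lowest total cost among the candidates is at Q = 2100.0.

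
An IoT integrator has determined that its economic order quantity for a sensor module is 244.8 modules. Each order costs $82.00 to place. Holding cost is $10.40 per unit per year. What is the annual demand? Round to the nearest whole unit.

D ≈ 3,800 modules per year

The basic EOQ model gives Q* = √(2DS/H); rearrange for the unknown.
From Q* = √(2DS/H): D = Q*²H / (2S) = 244.8² × 10.4 / (2 × 82) = 3800.251.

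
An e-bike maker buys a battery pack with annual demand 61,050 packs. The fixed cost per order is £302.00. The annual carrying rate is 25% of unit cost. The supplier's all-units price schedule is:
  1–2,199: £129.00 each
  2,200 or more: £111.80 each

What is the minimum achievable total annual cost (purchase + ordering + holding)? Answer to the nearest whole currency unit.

Holding cost per unit per year at price C is H = 0.25·C.
For each price level, check whether its EOQ is feasible; otherwise the best quantity at that price is the breakpoint.
EOQ at £129.00 = 1069.3 (feasible in tier 1): TC = 61,050×£129.00 + (61,050/1069.3)×302 + (1069.3/2)×0.25×£129.00 = £7,909,934.68.
EOQ at £111.80 = 1148.6 < 2200, so use break Q=2200: TC = 61,050×£111.80 + (61,050/2200.0)×302 + (2200.0/2)×0.25×£111.80 = £6,864,515.50.
Lowest total cost among the candidates is at Q = 2200.0.

TC* ≈ £6,864,516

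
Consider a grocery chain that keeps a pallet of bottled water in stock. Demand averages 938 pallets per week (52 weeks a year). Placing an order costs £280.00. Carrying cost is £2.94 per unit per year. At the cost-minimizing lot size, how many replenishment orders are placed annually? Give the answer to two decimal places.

N ≈ 16.00 orders per year

Annual demand D = 938 × 52 = 48,776.
The optimal lot size = √(2DS/H) = √(2 × 48,776 × 280 / 2.94) ≈ 3048.06.
Orders per year = D / Q* = 48,776 / 3048.06 ≈ 16.002.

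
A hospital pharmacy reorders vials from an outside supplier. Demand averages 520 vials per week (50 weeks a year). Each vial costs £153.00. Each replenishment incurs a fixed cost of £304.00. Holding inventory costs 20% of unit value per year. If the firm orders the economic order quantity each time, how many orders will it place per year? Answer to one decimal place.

N ≈ 36.2 orders per year

Annual demand D = 520 × 50 = 26,000.
Holding cost H = 0.20 × £153.00 = £30.6000 per unit per year.
The optimal lot size = √(2DS/H) = √(2 × 26,000 × 304 / 30.6) ≈ 718.75.
Orders per year = D / Q* = 26,000 / 718.75 ≈ 36.174.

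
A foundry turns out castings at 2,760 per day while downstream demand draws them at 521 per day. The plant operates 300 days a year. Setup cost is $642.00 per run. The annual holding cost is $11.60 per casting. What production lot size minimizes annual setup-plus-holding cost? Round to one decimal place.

Q* ≈ 4,618.1 castings

Annual demand D = 521 × 300 = 156,300.
Production build-up factor (1 − d/p) = 1 − 521/2,760 = 0.8112.
Q* = √(2DS / (H(1 − d/p))) = √(2 × 156,300 × 642 / (11.6 × 0.8112)).
= √(200,689,200 / 9.4103) ≈ 4618.070.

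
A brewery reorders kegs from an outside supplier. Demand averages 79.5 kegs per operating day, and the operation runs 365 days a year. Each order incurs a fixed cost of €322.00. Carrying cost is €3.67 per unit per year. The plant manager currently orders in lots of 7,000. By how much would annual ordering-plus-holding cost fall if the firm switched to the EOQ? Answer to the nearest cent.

Extra cost ≈ €5,898.36 per year

Annual demand D = 79.5 × 365 = 29,017.5.
EOQ = √(2DS/H) = √(2 × 29,017.5 × 322 / 3.67) ≈ 2256.52.
Cost at Q* = (D/Q*)S + (Q*/2)H = √(2DSH) ≈ €8,281.44.
Cost at Q = 7,000: (29,017.5/7,000)×322 + (7,000/2)×3.67 = €1,334.81 + €12,845.00 = €14,179.81.
Excess = €14,179.81 − €8,281.44 = €5,898.36.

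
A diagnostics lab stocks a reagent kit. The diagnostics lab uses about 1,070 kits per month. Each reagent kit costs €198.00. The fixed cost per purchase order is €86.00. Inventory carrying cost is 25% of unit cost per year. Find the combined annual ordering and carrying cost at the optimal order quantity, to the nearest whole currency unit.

Annual demand D = 1,070 × 12 = 12,840.
Holding cost H = 0.25 × €198.00 = €49.5000 per unit per year.
The optimal lot size = √(2DS/H) = √(2 × 12,840 × 86 / 49.5) ≈ 211.22.
At the optimum the two cost components are equal, so total cost = 2·(Q*/2)H = Q*·H.
Minimum total = √(2DSH) = √(2 × 12,840 × 86 × 49.5) ≈ 10455.609.

TC* ≈ €10,456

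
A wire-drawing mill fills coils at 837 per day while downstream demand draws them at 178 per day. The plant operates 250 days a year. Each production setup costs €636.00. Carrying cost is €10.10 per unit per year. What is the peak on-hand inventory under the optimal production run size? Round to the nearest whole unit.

Annual demand D = 178 × 250 = 44,500.
Production build-up factor (1 − d/p) = 1 − 178/837 = 0.7873.
Q* = √(2DS / (H(1 − d/p))) = √(2 × 44,500 × 636 / (10.1 × 0.7873)).
= √(56,604,000 / 7.9521) ≈ 2667.982.
Maximum inventory = Q*(1 − d/p) = 2667.982 × 0.7873 ≈ 2100.598.

I_max ≈ 2,101 coils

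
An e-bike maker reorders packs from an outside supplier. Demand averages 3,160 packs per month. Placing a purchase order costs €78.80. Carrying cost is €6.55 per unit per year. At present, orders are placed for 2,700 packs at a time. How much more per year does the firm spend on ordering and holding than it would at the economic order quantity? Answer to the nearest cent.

Extra cost ≈ €3,692.68 per year

Annual demand D = 3,160 × 12 = 37,920.
EOQ = √(2DS/H) = √(2 × 37,920 × 78.8 / 6.55) ≈ 955.19.
Cost at Q* = (D/Q*)S + (Q*/2)H = √(2DSH) ≈ €6,256.52.
Cost at Q = 2,700: (37,920/2,700)×78.8 + (2,700/2)×6.55 = €1,106.70 + €8,842.50 = €9,949.20.
Excess = €9,949.20 − €6,256.52 = €3,692.68.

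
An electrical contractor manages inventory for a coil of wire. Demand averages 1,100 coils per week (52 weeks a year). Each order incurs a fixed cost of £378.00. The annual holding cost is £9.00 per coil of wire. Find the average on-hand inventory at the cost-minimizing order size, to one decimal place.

Annual demand D = 1,100 × 52 = 57,200.
Q* = √(2DS/H) = √(2 × 57,200 × 378 / 9) ≈ 2191.99.
Average inventory = Q*/2 ≈ 2191.99 / 2 = 1095.993.

Average inventory ≈ 1,096.0 coils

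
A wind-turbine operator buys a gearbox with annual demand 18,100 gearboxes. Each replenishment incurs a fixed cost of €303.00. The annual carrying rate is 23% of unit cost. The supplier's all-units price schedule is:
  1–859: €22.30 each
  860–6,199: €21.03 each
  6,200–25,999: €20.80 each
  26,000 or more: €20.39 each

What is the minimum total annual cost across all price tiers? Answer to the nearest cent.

TC* ≈ €387,926.82

Holding cost per unit per year at price C is H = 0.23·C.
For each price level, check whether its EOQ is feasible; otherwise the best quantity at that price is the breakpoint.
Tier 1 (€22.30): EOQ = 1462.4 exceeds tier's upper bound 859, so this tier is dominated.
EOQ at €21.03 = 1505.9 (feasible in tier 2): TC = 18,100×€21.03 + (18,100/1505.9)×303 + (1505.9/2)×0.23×€21.03 = €387,926.82.
EOQ at €20.80 = 1514.2 < 6200, so use break Q=6200: TC = 18,100×€20.80 + (18,100/6200.0)×303 + (6200.0/2)×0.23×€20.80 = €392,194.96.
EOQ at €20.39 = 1529.3 < 26000, so use break Q=26000: TC = 18,100×€20.39 + (18,100/26000.0)×303 + (26000.0/2)×0.23×€20.39 = €430,236.03.
Lowest total cost among the candidates is at Q = 1505.9.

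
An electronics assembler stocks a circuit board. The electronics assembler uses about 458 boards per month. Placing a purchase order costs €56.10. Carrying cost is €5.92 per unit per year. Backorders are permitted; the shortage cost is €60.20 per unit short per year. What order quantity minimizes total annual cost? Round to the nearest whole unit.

Q* ≈ 338 boards

Annual demand D = 458 × 12 = 5,496.
With planned backorders, Q* = √(2DS/H) · √((H+B)/B).
√(2DS/H) = √(2 × 5,496 × 56.1 / 5.92) = 322.745.
√((H+B)/B) = √((5.92+60.2)/60.2) = 1.0480.
Q* ≈ 338.242.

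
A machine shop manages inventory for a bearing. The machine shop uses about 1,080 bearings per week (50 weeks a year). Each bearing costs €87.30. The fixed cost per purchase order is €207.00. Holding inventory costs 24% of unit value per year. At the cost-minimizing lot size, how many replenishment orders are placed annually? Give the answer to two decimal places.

N ≈ 52.28 orders per year

Annual demand D = 1,080 × 50 = 54,000.
Holding cost H = 0.24 × €87.30 = €20.9520 per unit per year.
EOQ = √(2DS/H) = √(2 × 54,000 × 207 / 20.952) ≈ 1032.96.
Orders per year = D / Q* = 54,000 / 1032.96 ≈ 52.277.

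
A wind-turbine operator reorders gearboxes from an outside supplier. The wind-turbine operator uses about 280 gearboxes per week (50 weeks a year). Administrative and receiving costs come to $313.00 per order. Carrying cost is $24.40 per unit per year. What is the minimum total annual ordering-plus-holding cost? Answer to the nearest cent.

Annual demand D = 280 × 50 = 14,000.
The optimal lot size = √(2DS/H) = √(2 × 14,000 × 313 / 24.4) ≈ 599.32.
At Q*, ordering cost (D/Q*)S equals holding cost (Q*/2)H, each = √(DSH/2).
Minimum total = √(2DSH) = √(2 × 14,000 × 313 × 24.4) ≈ 14623.324.

TC* ≈ $14,623.32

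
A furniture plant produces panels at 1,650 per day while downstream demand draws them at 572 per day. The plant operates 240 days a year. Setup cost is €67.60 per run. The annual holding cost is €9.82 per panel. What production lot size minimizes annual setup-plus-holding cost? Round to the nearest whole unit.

Annual demand D = 572 × 240 = 137,280.
Production build-up factor (1 − d/p) = 1 − 572/1,650 = 0.6533.
Q* = √(2DS / (H(1 − d/p))) = √(2 × 137,280 × 67.6 / (9.82 × 0.6533)).
= √(18,560,256 / 6.4157) ≈ 1700.861.

Q* ≈ 1,701 panels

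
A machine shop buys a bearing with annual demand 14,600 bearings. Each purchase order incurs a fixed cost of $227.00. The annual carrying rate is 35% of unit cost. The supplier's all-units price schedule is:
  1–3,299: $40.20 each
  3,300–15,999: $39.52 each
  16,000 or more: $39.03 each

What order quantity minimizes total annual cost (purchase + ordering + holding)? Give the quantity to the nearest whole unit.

Q* ≈ 686 bearings

Holding cost per unit per year at price C is H = 0.35·C.
Candidates are each tier's EOQ (if it falls in that tier) and each price-break quantity.
EOQ at $40.20 = 686.4 (feasible in tier 1): TC = 14,600×$40.20 + (14,600/686.4)×227 + (686.4/2)×0.35×$40.20 = $596,577.20.
EOQ at $39.52 = 692.2 < 3300, so use break Q=3300: TC = 14,600×$39.52 + (14,600/3300.0)×227 + (3300.0/2)×0.35×$39.52 = $600,819.10.
EOQ at $39.03 = 696.6 < 16000, so use break Q=16000: TC = 14,600×$39.03 + (14,600/16000.0)×227 + (16000.0/2)×0.35×$39.03 = $679,329.14.
Lowest total cost is $596,577.20 at Q = 686.4.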